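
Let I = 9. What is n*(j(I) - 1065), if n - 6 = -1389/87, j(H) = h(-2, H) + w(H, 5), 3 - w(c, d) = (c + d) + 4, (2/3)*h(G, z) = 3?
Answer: 621639/58 ≈ 10718.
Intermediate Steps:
h(G, z) = 9/2 (h(G, z) = (3/2)*3 = 9/2)
w(c, d) = -1 - c - d (w(c, d) = 3 - ((c + d) + 4) = 3 - (4 + c + d) = 3 + (-4 - c - d) = -1 - c - d)
j(H) = -3/2 - H (j(H) = 9/2 + (-1 - H - 1*5) = 9/2 + (-1 - H - 5) = 9/2 + (-6 - H) = -3/2 - H)
n = -289/29 (n = 6 - 1389/87 = 6 - 1389*1/87 = 6 - 463/29 = -289/29 ≈ -9.9655)
n*(j(I) - 1065) = -289*((-3/2 - 1*9) - 1065)/29 = -289*((-3/2 - 9) - 1065)/29 = -289*(-21/2 - 1065)/29 = -289/29*(-2151/2) = 621639/58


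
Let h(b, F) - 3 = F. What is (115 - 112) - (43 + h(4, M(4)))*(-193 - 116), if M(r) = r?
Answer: 15453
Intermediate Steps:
h(b, F) = 3 + F
(115 - 112) - (43 + h(4, M(4)))*(-193 - 116) = (115 - 112) - (43 + (3 + 4))*(-193 - 116) = 3 - (43 + 7)*(-309) = 3 - 50*(-309) = 3 - 1*(-15450) = 3 + 15450 = 15453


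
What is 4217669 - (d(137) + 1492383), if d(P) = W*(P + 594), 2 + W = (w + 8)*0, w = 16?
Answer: 2726748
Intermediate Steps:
W = -2 (W = -2 + (16 + 8)*0 = -2 + 24*0 = -2 + 0 = -2)
d(P) = -1188 - 2*P (d(P) = -2*(P + 594) = -2*(594 + P) = -1188 - 2*P)
4217669 - (d(137) + 1492383) = 4217669 - ((-1188 - 2*137) + 1492383) = 4217669 - ((-1188 - 274) + 1492383) = 4217669 - (-1462 + 1492383) = 4217669 - 1*1490921 = 4217669 - 1490921 = 2726748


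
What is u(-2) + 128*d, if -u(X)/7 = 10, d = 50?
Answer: 6330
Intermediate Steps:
u(X) = -70 (u(X) = -7*10 = -70)
u(-2) + 128*d = -70 + 128*50 = -70 + 6400 = 6330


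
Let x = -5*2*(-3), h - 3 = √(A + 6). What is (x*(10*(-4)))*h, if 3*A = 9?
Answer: -7200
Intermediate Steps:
A = 3 (A = (⅓)*9 = 3)
h = 6 (h = 3 + √(3 + 6) = 3 + √9 = 3 + 3 = 6)
x = 30 (x = -10*(-3) = 30)
(x*(10*(-4)))*h = (30*(10*(-4)))*6 = (30*(-40))*6 = -1200*6 = -7200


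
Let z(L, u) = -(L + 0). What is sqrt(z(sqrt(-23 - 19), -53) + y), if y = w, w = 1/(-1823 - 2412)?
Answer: sqrt(-35 - 148225*I*sqrt(42))/385 ≈ 1.8001 - 1.8001*I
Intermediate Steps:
z(L, u) = -L
w = -1/4235 (w = 1/(-4235) = -1/4235 ≈ -0.00023613)
y = -1/4235 ≈ -0.00023613
sqrt(z(sqrt(-23 - 19), -53) + y) = sqrt(-sqrt(-23 - 19) - 1/4235) = sqrt(-sqrt(-42) - 1/4235) = sqrt(-I*sqrt(42) - 1/4235) = sqrt(-1/4235 - I*sqrt(42))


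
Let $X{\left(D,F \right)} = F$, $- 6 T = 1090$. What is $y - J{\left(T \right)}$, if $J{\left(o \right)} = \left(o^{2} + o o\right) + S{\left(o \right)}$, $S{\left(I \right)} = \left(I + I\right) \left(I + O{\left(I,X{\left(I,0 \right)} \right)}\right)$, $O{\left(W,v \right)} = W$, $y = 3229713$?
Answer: $\frac{9095089}{3} \approx 3.0317 \cdot 10^{6}$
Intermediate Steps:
$T = - \frac{545}{3}$ ($T = \left(- \frac{1}{6}\right) 1090 = - \frac{545}{3} \approx -181.67$)
$S{\left(I \right)} = 4 I^{2}$ ($S{\left(I \right)} = \left(I + I\right) \left(I + I\right) = 2 I 2 I = 4 I^{2}$)
$J{\left(o \right)} = 6 o^{2}$ ($J{\left(o \right)} = \left(o^{2} + o o\right) + 4 o^{2} = \left(o^{2} + o^{2}\right) + 4 o^{2} = 2 o^{2} + 4 o^{2} = 6 o^{2}$)
$y - J{\left(T \right)} = 3229713 - 6 \left(- \frac{545}{3}\right)^{2} = 3229713 - 6 \cdot \frac{297025}{9} = 3229713 - \frac{594050}{3} = \frac{9095089}{3}$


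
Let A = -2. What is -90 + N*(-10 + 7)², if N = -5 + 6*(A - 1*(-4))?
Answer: -27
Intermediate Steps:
N = 7 (N = -5 + 6*(-2 - 1*(-4)) = -5 + 6*(-2 + 4) = -5 + 6*2 = -5 + 12 = 7)
-90 + N*(-10 + 7)² = -90 + 7*(-10 + 7)² = -90 + 7*(-3)² = -90 + 7*9 = -90 + 63 = -27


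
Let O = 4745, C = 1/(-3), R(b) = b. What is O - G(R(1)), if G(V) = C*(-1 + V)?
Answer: 4745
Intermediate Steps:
C = -⅓ ≈ -0.33333
G(V) = ⅓ - V/3 (G(V) = -(-1 + V)/3 = ⅓ - V/3)
O - G(R(1)) = 4745 - (⅓ - ⅓*1) = 4745 - (⅓ - ⅓) = 4745 - 1*0 = 4745 + 0 = 4745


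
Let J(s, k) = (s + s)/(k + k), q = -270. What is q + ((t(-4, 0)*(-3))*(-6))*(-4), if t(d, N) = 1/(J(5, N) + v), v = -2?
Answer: -270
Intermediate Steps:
J(s, k) = s/k (J(s, k) = (2*s)/((2*k)) = (2*s)*(1/(2*k)) = s/k)
t(d, N) = 1/(-2 + 5/N) (t(d, N) = 1/(5/N - 2) = 1/(-2 + 5/N))
q + ((t(-4, 0)*(-3))*(-6))*(-4) = -270 + ((-1*0/(-5 + 2*0)*(-3))*(-6))*(-4) = -270 + ((-1*0/(-5 + 0)*(-3))*(-6))*(-4) = -270 + ((-1*0/(-5)*(-3))*(-6))*(-4) = -270 + ((-1*0*(-1/5)*(-3))*(-6))*(-4) = -270 + ((0*(-3))*(-6))*(-4) = -270 + (0*(-6))*(-4) = -270 + 0*(-4) = -270 + 0 = -270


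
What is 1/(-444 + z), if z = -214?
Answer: -1/658 ≈ -0.0015198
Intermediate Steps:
1/(-444 + z) = 1/(-444 - 214) = 1/(-658) = -1/658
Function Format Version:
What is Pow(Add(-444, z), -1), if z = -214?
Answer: Rational(-1, 658) ≈ -0.0015198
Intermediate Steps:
Pow(Add(-444, z), -1) = Pow(Add(-444, -214), -1) = Pow(-658, -1) = Rational(-1, 658)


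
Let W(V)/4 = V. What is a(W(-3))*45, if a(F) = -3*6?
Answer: -810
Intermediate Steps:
W(V) = 4*V
a(F) = -18
a(W(-3))*45 = -18*45 = -810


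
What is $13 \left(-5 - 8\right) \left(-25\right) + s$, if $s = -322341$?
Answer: $-318116$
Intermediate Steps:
$13 \left(-5 - 8\right) \left(-25\right) + s = 13 \left(-5 - 8\right) \left(-25\right) - 322341 = 13 \left(-13\right) \left(-25\right) - 322341 = \left(-169\right) \left(-25\right) - 322341 = 4225 - 322341 = -318116$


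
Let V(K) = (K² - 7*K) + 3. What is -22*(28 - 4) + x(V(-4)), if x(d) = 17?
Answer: -511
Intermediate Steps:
V(K) = 3 + K² - 7*K
-22*(28 - 4) + x(V(-4)) = -22*(28 - 4) + 17 = -22*24 + 17 = -528 + 17 = -511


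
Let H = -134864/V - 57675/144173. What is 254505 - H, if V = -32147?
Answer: 1179544224167408/4634729431 ≈ 2.5450e+5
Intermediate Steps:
H = 17589669247/4634729431 (H = -134864/(-32147) - 57675/144173 = -134864*(-1/32147) - 57675*1/144173 = 134864/32147 - 57675/144173 = 17589669247/4634729431 ≈ 3.7952)
254505 - H = 254505 - 1*17589669247/4634729431 = 254505 - 17589669247/4634729431 = 1179544224167408/4634729431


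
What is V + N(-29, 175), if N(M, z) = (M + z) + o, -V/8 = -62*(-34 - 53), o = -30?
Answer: -43036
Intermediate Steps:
V = -43152 (V = -(-496)*(-34 - 53) = -(-496)*(-87) = -8*5394 = -43152)
N(M, z) = -30 + M + z (N(M, z) = (M + z) - 30 = -30 + M + z)
V + N(-29, 175) = -43152 + (-30 - 29 + 175) = -43152 + 116 = -43036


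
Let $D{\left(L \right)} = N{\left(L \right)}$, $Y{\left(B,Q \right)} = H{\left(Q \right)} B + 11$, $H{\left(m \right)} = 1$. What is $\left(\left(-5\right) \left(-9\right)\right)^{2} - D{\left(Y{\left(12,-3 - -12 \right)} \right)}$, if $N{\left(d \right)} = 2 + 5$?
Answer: $2018$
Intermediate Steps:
$N{\left(d \right)} = 7$
$Y{\left(B,Q \right)} = 11 + B$ ($Y{\left(B,Q \right)} = 1 B + 11 = B + 11 = 11 + B$)
$D{\left(L \right)} = 7$
$\left(\left(-5\right) \left(-9\right)\right)^{2} - D{\left(Y{\left(12,-3 - -12 \right)} \right)} = \left(\left(-5\right) \left(-9\right)\right)^{2} - 7 = 45^{2} - 7 = 2025 - 7 = 2018$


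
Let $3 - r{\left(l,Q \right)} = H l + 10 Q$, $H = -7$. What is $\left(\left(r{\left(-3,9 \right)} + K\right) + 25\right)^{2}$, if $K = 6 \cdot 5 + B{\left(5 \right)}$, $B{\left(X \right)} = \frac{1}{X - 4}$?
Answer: $2704$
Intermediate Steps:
$B{\left(X \right)} = \frac{1}{-4 + X}$
$K = 31$ ($K = 6 \cdot 5 + \frac{1}{-4 + 5} = 30 + 1^{-1} = 30 + 1 = 31$)
$r{\left(l,Q \right)} = 3 - 10 Q + 7 l$ ($r{\left(l,Q \right)} = 3 - \left(- 7 l + 10 Q\right) = 3 - 10 Q + 7 l$)
$\left(\left(r{\left(-3,9 \right)} + K\right) + 25\right)^{2} = \left(\left(\left(3 - 90 + 7 \left(-3\right)\right) + 31\right) + 25\right)^{2} = \left(\left(\left(3 - 90 - 21\right) + 31\right) + 25\right)^{2} = \left(\left(-108 + 31\right) + 25\right)^{2} = \left(-77 + 25\right)^{2} = \left(-52\right)^{2} = 2704$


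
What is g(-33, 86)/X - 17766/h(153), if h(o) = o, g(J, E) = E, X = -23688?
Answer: -23380787/201348 ≈ -116.12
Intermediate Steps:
g(-33, 86)/X - 17766/h(153) = 86/(-23688) - 17766/153 = 86*(-1/23688) - 17766*1/153 = -43/11844 - 1974/17 = -23380787/201348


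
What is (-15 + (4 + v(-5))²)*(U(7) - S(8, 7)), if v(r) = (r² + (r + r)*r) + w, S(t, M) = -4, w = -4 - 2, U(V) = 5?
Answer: 47826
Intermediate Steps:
w = -6
v(r) = -6 + 3*r² (v(r) = (r² + (r + r)*r) - 6 = (r² + (2*r)*r) - 6 = (r² + 2*r²) - 6 = 3*r² - 6 = -6 + 3*r²)
(-15 + (4 + v(-5))²)*(U(7) - S(8, 7)) = (-15 + (4 + (-6 + 3*(-5)²))²)*(5 - 1*(-4)) = (-15 + (4 + (-6 + 3*25))²)*(5 + 4) = (-15 + (4 + (-6 + 75))²)*9 = (-15 + (4 + 69)²)*9 = (-15 + 73²)*9 = (-15 + 5329)*9 = 5314*9 = 47826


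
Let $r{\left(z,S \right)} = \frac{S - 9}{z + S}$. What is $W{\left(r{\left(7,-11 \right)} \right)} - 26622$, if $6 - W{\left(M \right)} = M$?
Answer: $-26621$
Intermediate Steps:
$r{\left(z,S \right)} = \frac{-9 + S}{S + z}$
$W{\left(M \right)} = 6 - M$
$W{\left(r{\left(7,-11 \right)} \right)} - 26622 = \left(6 - \frac{-9 - 11}{-11 + 7}\right) - 26622 = \left(6 - \frac{1}{-4} \left(-20\right)\right) - 26622 = \left(6 - \left(- \frac{1}{4}\right) \left(-20\right)\right) - 26622 = \left(6 - 5\right) - 26622 = 1 - 26622 = -26621$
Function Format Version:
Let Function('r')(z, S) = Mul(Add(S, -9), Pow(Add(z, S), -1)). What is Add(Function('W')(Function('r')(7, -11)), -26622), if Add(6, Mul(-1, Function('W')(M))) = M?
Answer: -26621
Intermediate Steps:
Function('r')(z, S) = Mul(Pow(Add(S, z), -1), Add(-9, S)) (Function('r')(z, S) = Mul(Add(-9, S), Pow(Add(S, z), -1)) = Mul(Pow(Add(S, z), -1), Add(-9, S)))
Function('W')(M) = Add(6, Mul(-1, M))
Add(Function('W')(Function('r')(7, -11)), -26622) = Add(Add(6, Mul(-1, Mul(Pow(Add(-11, 7), -1), Add(-9, -11)))), -26622) = Add(Add(6, Mul(-1, Mul(Pow(-4, -1), -20))), -26622) = Add(Add(6, Mul(-1, Mul(Rational(-1, 4), -20))), -26622) = Add(Add(6, Mul(-1, 5)), -26622) = Add(Add(6, -5), -26622) = Add(1, -26622) = -26621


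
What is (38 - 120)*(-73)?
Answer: 5986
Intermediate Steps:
(38 - 120)*(-73) = -82*(-73) = 5986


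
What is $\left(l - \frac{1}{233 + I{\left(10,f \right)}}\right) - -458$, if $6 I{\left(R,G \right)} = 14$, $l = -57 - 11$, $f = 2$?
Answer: $\frac{275337}{706} \approx 390.0$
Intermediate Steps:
$l = -68$ ($l = -57 - 11 = -68$)
$I{\left(R,G \right)} = \frac{7}{3}$ ($I{\left(R,G \right)} = \frac{1}{6} \cdot 14 = \frac{7}{3}$)
$\left(l - \frac{1}{233 + I{\left(10,f \right)}}\right) - -458 = \left(-68 - \frac{1}{233 + \frac{7}{3}}\right) - -458 = \left(-68 - \frac{1}{\frac{706}{3}}\right) + 458 = \left(-68 - \frac{3}{706}\right) + 458 = - \frac{48011}{706} + 458 = \frac{275337}{706}$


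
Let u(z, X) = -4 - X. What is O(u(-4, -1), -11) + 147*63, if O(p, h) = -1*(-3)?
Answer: 9264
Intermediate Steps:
O(p, h) = 3
O(u(-4, -1), -11) + 147*63 = 3 + 147*63 = 3 + 9261 = 9264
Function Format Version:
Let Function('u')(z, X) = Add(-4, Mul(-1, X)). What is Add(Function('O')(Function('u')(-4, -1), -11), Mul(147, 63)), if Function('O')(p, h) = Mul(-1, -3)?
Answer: 9264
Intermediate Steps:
Function('O')(p, h) = 3
Add(Function('O')(Function('u')(-4, -1), -11), Mul(147, 63)) = Add(3, Mul(147, 63)) = Add(3, 9261) = 9264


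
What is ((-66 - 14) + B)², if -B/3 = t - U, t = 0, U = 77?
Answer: 22801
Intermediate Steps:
B = 231 (B = -3*(0 - 1*77) = -3*(0 - 77) = -3*(-77) = 231)
((-66 - 14) + B)² = ((-66 - 14) + 231)² = (-80 + 231)² = 151² = 22801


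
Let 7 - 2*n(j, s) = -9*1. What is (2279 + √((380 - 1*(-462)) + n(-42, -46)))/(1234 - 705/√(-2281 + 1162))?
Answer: (2279 + 5*√34)/(1234 + 235*I*√1119/373) ≈ 1.8699 - 0.031936*I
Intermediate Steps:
n(j, s) = 8 (n(j, s) = 7/2 - (-9)/2 = 7/2 - ½*(-9) = 7/2 + 9/2 = 8)
(2279 + √((380 - 1*(-462)) + n(-42, -46)))/(1234 - 705/√(-2281 + 1162)) = (2279 + √((380 - 1*(-462)) + 8))/(1234 - 705/√(-2281 + 1162)) = (2279 + √((380 + 462) + 8))/(1234 - 705*(-I*√1119/1119)) = (2279 + √(842 + 8))/(1234 - 705*(-I*√1119/1119)) = (2279 + √850)/(1234 - (-235)*I*√1119/373) = (2279 + 5*√34)/(1234 + 235*I*√1119/373)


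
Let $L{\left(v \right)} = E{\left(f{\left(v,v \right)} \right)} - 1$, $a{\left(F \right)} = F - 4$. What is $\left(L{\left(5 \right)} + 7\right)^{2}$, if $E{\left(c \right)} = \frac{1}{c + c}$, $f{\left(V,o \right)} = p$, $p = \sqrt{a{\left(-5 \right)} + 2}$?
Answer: $\frac{\left(84 - i \sqrt{7}\right)^{2}}{196} \approx 35.964 - 2.2678 i$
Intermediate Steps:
$a{\left(F \right)} = -4 + F$ ($a{\left(F \right)} = F - 4 = -4 + F$)
$p = i \sqrt{7}$ ($p = \sqrt{\left(-4 - 5\right) + 2} = \sqrt{-9 + 2} = \sqrt{-7} = i \sqrt{7} \approx 2.6458 i$)
$f{\left(V,o \right)} = i \sqrt{7}$
$E{\left(c \right)} = \frac{1}{2 c}$
$L{\left(v \right)} = -1 - \frac{i \sqrt{7}}{14}$ ($L{\left(v \right)} = \frac{1}{2 i \sqrt{7}} - 1 = \frac{\left(- \frac{1}{7}\right) i \sqrt{7}}{2} - 1 = - \frac{i \sqrt{7}}{14} - 1 = -1 - \frac{i \sqrt{7}}{14}$)
$\left(L{\left(5 \right)} + 7\right)^{2} = \left(\left(-1 - \frac{i \sqrt{7}}{14}\right) + 7\right)^{2} = \left(6 - \frac{i \sqrt{7}}{14}\right)^{2}$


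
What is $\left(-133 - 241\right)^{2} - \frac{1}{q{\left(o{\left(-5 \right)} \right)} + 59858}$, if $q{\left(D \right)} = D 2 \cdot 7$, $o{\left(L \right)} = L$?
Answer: $\frac{8362906287}{59788} \approx 1.3988 \cdot 10^{5}$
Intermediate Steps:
$q{\left(D \right)} = 14 D$ ($q{\left(D \right)} = 2 D 7 = 14 D$)
$\left(-133 - 241\right)^{2} - \frac{1}{q{\left(o{\left(-5 \right)} \right)} + 59858} = \left(-133 - 241\right)^{2} - \frac{1}{14 \left(-5\right) + 59858} = \left(-374\right)^{2} - \frac{1}{-70 + 59858} = 139876 - \frac{1}{59788} = \frac{8362906287}{59788}$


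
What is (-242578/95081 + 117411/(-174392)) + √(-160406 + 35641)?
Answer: -7638173981/2368766536 + I*√124765 ≈ -3.2245 + 353.22*I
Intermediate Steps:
(-242578/95081 + 117411/(-174392)) + √(-160406 + 35641) = (-242578*1/95081 + 117411*(-1/174392)) + √(-124765) = (-34654/13583 - 117411/174392) + I*√124765 = -7638173981/2368766536 + I*√124765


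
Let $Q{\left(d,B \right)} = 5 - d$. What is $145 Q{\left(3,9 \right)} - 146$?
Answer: $144$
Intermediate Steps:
$145 Q{\left(3,9 \right)} - 146 = 145 \left(5 - 3\right) - 146 = 145 \cdot 2 - 146 = 290 - 146 = 144$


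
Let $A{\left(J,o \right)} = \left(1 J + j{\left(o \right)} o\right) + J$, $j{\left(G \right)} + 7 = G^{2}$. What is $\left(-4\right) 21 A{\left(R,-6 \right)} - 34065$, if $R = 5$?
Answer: $-20289$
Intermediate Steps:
$j{\left(G \right)} = -7 + G^{2}$
$A{\left(J,o \right)} = 2 J + o \left(-7 + o^{2}\right)$ ($A{\left(J,o \right)} = \left(1 J + \left(-7 + o^{2}\right) o\right) + J = \left(J + o \left(-7 + o^{2}\right)\right) + J = 2 J + o \left(-7 + o^{2}\right)$)
$\left(-4\right) 21 A{\left(R,-6 \right)} - 34065 = \left(-4\right) 21 \left(2 \cdot 5 - 6 \left(-7 + \left(-6\right)^{2}\right)\right) - 34065 = - 84 \left(10 - 6 \left(-7 + 36\right)\right) - 34065 = - 84 \left(10 - 174\right) - 34065 = \left(-84\right) \left(-164\right) - 34065 = 13776 - 34065 = -20289$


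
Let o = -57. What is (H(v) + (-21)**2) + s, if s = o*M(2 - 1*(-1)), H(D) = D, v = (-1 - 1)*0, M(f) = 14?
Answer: -357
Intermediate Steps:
v = 0 (v = -2*0 = 0)
s = -798 (s = -57*14 = -798)
(H(v) + (-21)**2) + s = (0 + (-21)**2) - 798 = (0 + 441) - 798 = 441 - 798 = -357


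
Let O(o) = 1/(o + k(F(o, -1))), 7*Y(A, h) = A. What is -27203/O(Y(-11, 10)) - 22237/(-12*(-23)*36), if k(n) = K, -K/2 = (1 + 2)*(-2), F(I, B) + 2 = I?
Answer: -19731253243/69552 ≈ -2.8369e+5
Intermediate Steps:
F(I, B) = -2 + I
Y(A, h) = A/7
K = 12 (K = -2*(1 + 2)*(-2) = -6*(-2) = -2*(-6) = 12)
k(n) = 12
O(o) = 1/(12 + o) (O(o) = 1/(o + 12) = 1/(12 + o))
-27203/O(Y(-11, 10)) - 22237/(-12*(-23)*36) = -27203/(1/(12 + (1/7)*(-11))) - 22237/(-12*(-23)*36) = -27203/(1/(12 - 11/7)) - 22237/(276*36) = -27203/(1/(73/7)) - 22237/9936 = -27203/7/73 - 22237*1/9936 = -27203*73/7 - 22237/9936 = -1985819/7 - 22237/9936 = -19731253243/69552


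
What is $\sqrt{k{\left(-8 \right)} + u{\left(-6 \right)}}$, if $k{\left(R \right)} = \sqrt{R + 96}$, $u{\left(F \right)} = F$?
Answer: $\sqrt{-6 + 2 \sqrt{22}} \approx 1.8387$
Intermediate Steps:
$k{\left(R \right)} = \sqrt{96 + R}$
$\sqrt{k{\left(-8 \right)} + u{\left(-6 \right)}} = \sqrt{\sqrt{96 - 8} - 6} = \sqrt{\sqrt{88} - 6} = \sqrt{2 \sqrt{22} - 6} = \sqrt{-6 + 2 \sqrt{22}}$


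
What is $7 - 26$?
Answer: $-19$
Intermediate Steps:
$7 - 26 = -19$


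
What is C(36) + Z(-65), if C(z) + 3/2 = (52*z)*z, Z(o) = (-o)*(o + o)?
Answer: 117881/2 ≈ 58941.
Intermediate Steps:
Z(o) = -2*o**2 (Z(o) = (-o)*(2*o) = -2*o**2)
C(z) = -3/2 + 52*z**2 (C(z) = -3/2 + (52*z)*z = -3/2 + 52*z**2)
C(36) + Z(-65) = (-3/2 + 52*36**2) - 2*(-65)**2 = (-3/2 + 52*1296) - 2*4225 = (-3/2 + 67392) - 8450 = 134781/2 - 8450 = 117881/2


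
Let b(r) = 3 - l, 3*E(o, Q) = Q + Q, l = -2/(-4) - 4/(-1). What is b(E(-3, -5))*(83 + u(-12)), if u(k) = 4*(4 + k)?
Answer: -153/2 ≈ -76.500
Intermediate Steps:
u(k) = 16 + 4*k
l = 9/2 (l = -2*(-¼) - 4*(-1) = ½ + 4 = 9/2 ≈ 4.5000)
E(o, Q) = 2*Q/3 (E(o, Q) = (Q + Q)/3 = (2*Q)/3 = 2*Q/3)
b(r) = -3/2 (b(r) = 3 - 1*9/2 = 3 - 9/2 = -3/2)
b(E(-3, -5))*(83 + u(-12)) = -3*(83 + (16 + 4*(-12)))/2 = -3*(83 + (16 - 48))/2 = -3*(83 - 32)/2 = -3/2*51 = -153/2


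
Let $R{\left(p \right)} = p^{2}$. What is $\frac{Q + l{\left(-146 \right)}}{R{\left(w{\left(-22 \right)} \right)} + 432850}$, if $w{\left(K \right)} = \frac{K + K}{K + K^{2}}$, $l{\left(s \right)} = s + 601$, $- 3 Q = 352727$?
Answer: $- \frac{25825107}{95443427} \approx -0.27058$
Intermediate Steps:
$Q = - \frac{352727}{3}$ ($Q = \left(- \frac{1}{3}\right) 352727 = - \frac{352727}{3} \approx -1.1758 \cdot 10^{5}$)
$l{\left(s \right)} = 601 + s$
$w{\left(K \right)} = \frac{2 K}{K + K^{2}}$
$\frac{Q + l{\left(-146 \right)}}{R{\left(w{\left(-22 \right)} \right)} + 432850} = \frac{- \frac{352727}{3} + \left(601 - 146\right)}{\left(\frac{2}{1 - 22}\right)^{2} + 432850} = \frac{- \frac{352727}{3} + 455}{\left(\frac{2}{-21}\right)^{2} + 432850} = - \frac{351362}{3 \left(\left(2 \left(- \frac{1}{21}\right)\right)^{2} + 432850\right)} = - \frac{351362}{3 \left(\left(- \frac{2}{21}\right)^{2} + 432850\right)} = - \frac{351362}{3 \left(\frac{4}{441} + 432850\right)} = - \frac{351362}{3 \cdot \frac{190886854}{441}} = \left(- \frac{351362}{3}\right) \frac{441}{190886854} = - \frac{25825107}{95443427}$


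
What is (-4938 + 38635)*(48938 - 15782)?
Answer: 1117257732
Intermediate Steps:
(-4938 + 38635)*(48938 - 15782) = 33697*33156 = 1117257732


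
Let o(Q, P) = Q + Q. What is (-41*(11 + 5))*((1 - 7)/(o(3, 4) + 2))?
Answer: 492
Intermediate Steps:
o(Q, P) = 2*Q
(-41*(11 + 5))*((1 - 7)/(o(3, 4) + 2)) = (-41*(11 + 5))*((1 - 7)/(2*3 + 2)) = (-41*16)*(-6/(6 + 2)) = -(-3936)/8 = -656*(-3/4) = 492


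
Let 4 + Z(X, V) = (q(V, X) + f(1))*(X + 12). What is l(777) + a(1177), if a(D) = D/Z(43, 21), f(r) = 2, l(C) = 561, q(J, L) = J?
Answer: 708598/1261 ≈ 561.93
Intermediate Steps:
Z(X, V) = -4 + (2 + V)*(12 + X) (Z(X, V) = -4 + (V + 2)*(X + 12) = -4 + (2 + V)*(12 + X))
a(D) = D/1261 (a(D) = D/(20 + 2*43 + 12*21 + 21*43) = D/(20 + 86 + 252 + 903) = D/1261)
l(777) + a(1177) = 561 + (1/1261)*1177 = 561 + 1177/1261 = 708598/1261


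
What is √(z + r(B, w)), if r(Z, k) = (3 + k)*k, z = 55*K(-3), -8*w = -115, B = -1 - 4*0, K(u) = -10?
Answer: 3*I*√2135/8 ≈ 17.327*I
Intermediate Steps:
B = -1 (B = -1 + 0 = -1)
w = 115/8 (w = -⅛*(-115) = 115/8 ≈ 14.375)
z = -550 (z = 55*(-10) = -550)
r(Z, k) = k*(3 + k)
√(z + r(B, w)) = √(-550 + 115*(3 + 115/8)/8) = √(-550 + (115/8)*(139/8)) = √(-550 + 15985/64) = √(-19215/64) = 3*I*√2135/8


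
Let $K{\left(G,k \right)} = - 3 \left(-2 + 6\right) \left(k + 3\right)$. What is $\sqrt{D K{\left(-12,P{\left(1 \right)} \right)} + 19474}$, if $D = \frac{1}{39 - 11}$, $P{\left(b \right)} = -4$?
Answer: $\frac{\sqrt{954247}}{7} \approx 139.55$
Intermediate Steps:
$D = \frac{1}{28} \approx 0.035714$
$K{\left(G,k \right)} = -36 - 12 k$ ($K{\left(G,k \right)} = - 3 \cdot 4 \left(3 + k\right) = - 3 \left(12 + 4 k\right) = -36 - 12 k$)
$\sqrt{D K{\left(-12,P{\left(1 \right)} \right)} + 19474} = \sqrt{\frac{-36 - -48}{28} + 19474} = \sqrt{\frac{-36 + 48}{28} + 19474} = \sqrt{\frac{1}{28} \cdot 12 + 19474} = \sqrt{\frac{3}{7} + 19474} = \sqrt{\frac{136321}{7}} = \frac{\sqrt{954247}}{7}$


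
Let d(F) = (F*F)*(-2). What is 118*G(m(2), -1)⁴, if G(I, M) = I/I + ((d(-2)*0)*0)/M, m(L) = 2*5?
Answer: 118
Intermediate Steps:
d(F) = -2*F² (d(F) = F²*(-2) = -2*F²)
m(L) = 10
G(I, M) = 1 (G(I, M) = I/I + ((-2*(-2)²*0)*0)/M = 1 + ((-2*4*0)*0)/M = 1 + (-8*0*0)/M = 1 + (0*0)/M = 1 + 0/M = 1 + 0 = 1)
118*G(m(2), -1)⁴ = 118*1⁴ = 118*1 = 118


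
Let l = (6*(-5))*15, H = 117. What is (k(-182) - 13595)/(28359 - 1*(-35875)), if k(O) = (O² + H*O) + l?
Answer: -2215/64234 ≈ -0.034483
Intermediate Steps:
l = -450 (l = -30*15 = -450)
k(O) = -450 + O² + 117*O (k(O) = (O² + 117*O) - 450 = -450 + O² + 117*O)
(k(-182) - 13595)/(28359 - 1*(-35875)) = ((-450 + (-182)² + 117*(-182)) - 13595)/(28359 - 1*(-35875)) = ((-450 + 33124 - 21294) - 13595)/(28359 + 35875) = (11380 - 13595)/64234 = -2215*1/64234 = -2215/64234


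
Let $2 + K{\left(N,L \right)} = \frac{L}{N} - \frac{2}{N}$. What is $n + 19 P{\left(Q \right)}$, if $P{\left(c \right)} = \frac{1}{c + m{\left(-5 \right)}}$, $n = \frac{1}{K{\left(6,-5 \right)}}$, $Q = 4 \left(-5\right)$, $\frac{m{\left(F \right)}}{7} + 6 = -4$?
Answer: $- \frac{901}{1710} \approx -0.5269$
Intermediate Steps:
$K{\left(N,L \right)} = -2 - \frac{2}{N} + \frac{L}{N}$ ($K{\left(N,L \right)} = -2 + \left(\frac{L}{N} - \frac{2}{N}\right) = -2 + \left(- \frac{2}{N} + \frac{L}{N}\right) = -2 - \frac{2}{N} + \frac{L}{N}$)
$m{\left(F \right)} = -70$ ($m{\left(F \right)} = -42 + 7 \left(-4\right) = -42 - 28 = -70$)
$Q = -20$
$n = - \frac{6}{19}$ ($n = \frac{1}{\frac{1}{6} \left(-2 - 5 - 12\right)} = \frac{1}{\frac{1}{6} \left(-19\right)} = \frac{1}{- \frac{19}{6}} = - \frac{6}{19} \approx -0.31579$)
$P{\left(c \right)} = \frac{1}{-70 + c}$ ($P{\left(c \right)} = \frac{1}{c - 70} = \frac{1}{-70 + c}$)
$n + 19 P{\left(Q \right)} = - \frac{6}{19} + \frac{19}{-70 - 20} = - \frac{6}{19} + \frac{19}{-90} = - \frac{6}{19} + 19 \left(- \frac{1}{90}\right) = - \frac{6}{19} - \frac{19}{90} = - \frac{901}{1710}$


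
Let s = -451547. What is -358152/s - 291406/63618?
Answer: -54399295573/14363258523 ≈ -3.7874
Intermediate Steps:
-358152/s - 291406/63618 = -358152/(-451547) - 291406/63618 = -358152*(-1/451547) - 291406*1/63618 = 358152/451547 - 145703/31809 = -54399295573/14363258523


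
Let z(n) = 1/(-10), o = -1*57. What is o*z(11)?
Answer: 57/10 ≈ 5.7000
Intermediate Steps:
o = -57
z(n) = -⅒
o*z(11) = -57*(-⅒) = 57/10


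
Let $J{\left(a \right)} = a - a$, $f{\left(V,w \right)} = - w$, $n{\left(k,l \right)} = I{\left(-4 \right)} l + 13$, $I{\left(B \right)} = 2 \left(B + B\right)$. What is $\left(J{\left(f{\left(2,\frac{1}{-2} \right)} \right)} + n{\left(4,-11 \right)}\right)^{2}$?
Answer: $35721$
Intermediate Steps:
$I{\left(B \right)} = 4 B$ ($I{\left(B \right)} = 2 \cdot 2 B = 4 B$)
$n{\left(k,l \right)} = 13 - 16 l$ ($n{\left(k,l \right)} = 4 \left(-4\right) l + 13 = - 16 l + 13 = 13 - 16 l$)
$J{\left(a \right)} = 0$
$\left(J{\left(f{\left(2,\frac{1}{-2} \right)} \right)} + n{\left(4,-11 \right)}\right)^{2} = \left(0 + \left(13 - -176\right)\right)^{2} = \left(0 + \left(13 + 176\right)\right)^{2} = \left(0 + 189\right)^{2} = 189^{2} = 35721$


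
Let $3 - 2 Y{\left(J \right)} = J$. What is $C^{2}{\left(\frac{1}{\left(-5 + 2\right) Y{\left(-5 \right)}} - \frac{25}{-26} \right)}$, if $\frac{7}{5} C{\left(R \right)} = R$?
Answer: $\frac{469225}{1192464} \approx 0.39349$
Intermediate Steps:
$Y{\left(J \right)} = \frac{3}{2} - \frac{J}{2}$
$C{\left(R \right)} = \frac{5 R}{7}$
$C^{2}{\left(\frac{1}{\left(-5 + 2\right) Y{\left(-5 \right)}} - \frac{25}{-26} \right)} = \left(\frac{5 \left(\frac{1}{\left(-5 + 2\right) \left(\frac{3}{2} - - \frac{5}{2}\right)} - \frac{25}{-26}\right)}{7}\right)^{2} = \left(\frac{5 \left(\frac{1}{\left(-3\right) \left(\frac{3}{2} + \frac{5}{2}\right)} - - \frac{25}{26}\right)}{7}\right)^{2} = \left(\frac{5 \left(- \frac{1}{3 \cdot 4} + \frac{25}{26}\right)}{7}\right)^{2} = \left(\frac{5 \left(\left(- \frac{1}{3}\right) \frac{1}{4} + \frac{25}{26}\right)}{7}\right)^{2} = \left(\frac{5 \left(- \frac{1}{12} + \frac{25}{26}\right)}{7}\right)^{2} = \left(\frac{5}{7} \cdot \frac{137}{156}\right)^{2} = \left(\frac{685}{1092}\right)^{2} = \frac{469225}{1192464}$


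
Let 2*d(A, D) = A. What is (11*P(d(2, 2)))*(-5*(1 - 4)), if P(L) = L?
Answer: 165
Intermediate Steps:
d(A, D) = A/2
(11*P(d(2, 2)))*(-5*(1 - 4)) = (11*((½)*2))*(-5*(1 - 4)) = (11*1)*(-5*(-3)) = 11*15 = 165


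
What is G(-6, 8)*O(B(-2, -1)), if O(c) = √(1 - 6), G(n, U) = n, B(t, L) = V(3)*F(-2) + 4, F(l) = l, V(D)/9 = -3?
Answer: -6*I*√5 ≈ -13.416*I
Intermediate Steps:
V(D) = -27 (V(D) = 9*(-3) = -27)
B(t, L) = 58 (B(t, L) = -27*(-2) + 4 = 54 + 4 = 58)
O(c) = I*√5 (O(c) = √(-5) = I*√5)
G(-6, 8)*O(B(-2, -1)) = -6*I*√5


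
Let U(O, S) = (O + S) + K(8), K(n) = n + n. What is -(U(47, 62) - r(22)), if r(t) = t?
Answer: -103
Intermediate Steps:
K(n) = 2*n
U(O, S) = 16 + O + S (U(O, S) = (O + S) + 2*8 = (O + S) + 16 = 16 + O + S)
-(U(47, 62) - r(22)) = -((16 + 47 + 62) - 1*22) = -(125 - 22) = -1*103 = -103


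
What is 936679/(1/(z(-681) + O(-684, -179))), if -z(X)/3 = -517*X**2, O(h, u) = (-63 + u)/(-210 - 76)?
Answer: 8758710220607666/13 ≈ 6.7375e+14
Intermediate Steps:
O(h, u) = 63/286 - u/286 (O(h, u) = (-63 + u)/(-286) = (-63 + u)*(-1/286) = 63/286 - u/286)
z(X) = 1551*X**2 (z(X) = -(-1551)*X**2 = 1551*X**2)
936679/(1/(z(-681) + O(-684, -179))) = 936679/(1/(1551*(-681)**2 + (63/286 - 1/286*(-179)))) = 936679/(1/(1551*463761 + (63/286 + 179/286))) = 936679/(1/(719293311 + 11/13)) = 936679/(1/(9350813054/13)) = 936679/(13/9350813054) = 936679*(9350813054/13) = 8758710220607666/13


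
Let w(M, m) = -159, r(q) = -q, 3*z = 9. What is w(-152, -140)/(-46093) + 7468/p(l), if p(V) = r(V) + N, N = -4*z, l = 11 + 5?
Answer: -86054518/322651 ≈ -266.71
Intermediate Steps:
z = 3 (z = (1/3)*9 = 3)
l = 16
N = -12 (N = -4*3 = -12)
p(V) = -12 - V (p(V) = -V - 12 = -12 - V)
w(-152, -140)/(-46093) + 7468/p(l) = -159/(-46093) + 7468/(-12 - 1*16) = -159*(-1/46093) + 7468/(-12 - 16) = 159/46093 + 7468/(-28) = 159/46093 + 7468*(-1/28) = 159/46093 - 1867/7 = -86054518/322651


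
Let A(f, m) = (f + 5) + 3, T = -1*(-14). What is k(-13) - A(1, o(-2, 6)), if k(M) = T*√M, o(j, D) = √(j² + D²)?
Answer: -9 + 14*I*√13 ≈ -9.0 + 50.478*I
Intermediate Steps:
T = 14
o(j, D) = √(D² + j²)
A(f, m) = 8 + f (A(f, m) = (5 + f) + 3 = 8 + f)
k(M) = 14*√M
k(-13) - A(1, o(-2, 6)) = 14*√(-13) - (8 + 1) = 14*(I*√13) - 1*9 = 14*I*√13 - 9 = -9 + 14*I*√13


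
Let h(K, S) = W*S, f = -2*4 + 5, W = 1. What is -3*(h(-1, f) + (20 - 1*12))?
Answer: -15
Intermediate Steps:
f = -3 (f = -8 + 5 = -3)
h(K, S) = S (h(K, S) = 1*S = S)
-3*(h(-1, f) + (20 - 1*12)) = -3*(-3 + (20 - 1*12)) = -3*(-3 + (20 - 12)) = -3*(-3 + 8) = -3*5 = -15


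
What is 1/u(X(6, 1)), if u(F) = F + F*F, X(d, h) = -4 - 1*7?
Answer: 1/110 ≈ 0.0090909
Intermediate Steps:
X(d, h) = -11 (X(d, h) = -4 - 7 = -11)
u(F) = F + F²
1/u(X(6, 1)) = 1/(-11*(1 - 11)) = 1/(-11*(-10)) = 1/110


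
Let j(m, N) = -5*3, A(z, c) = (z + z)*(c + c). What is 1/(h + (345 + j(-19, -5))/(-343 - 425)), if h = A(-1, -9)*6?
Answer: 128/27593 ≈ 0.0046389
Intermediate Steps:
A(z, c) = 4*c*z (A(z, c) = (2*z)*(2*c) = 4*c*z)
j(m, N) = -15
h = 216 (h = (4*(-9)*(-1))*6 = 36*6 = 216)
1/(h + (345 + j(-19, -5))/(-343 - 425)) = 1/(216 + (345 - 15)/(-343 - 425)) = 1/(216 + 330/(-768)) = 1/(216 + 330*(-1/768)) = 1/(216 - 55/128) = 1/(27593/128) = 128/27593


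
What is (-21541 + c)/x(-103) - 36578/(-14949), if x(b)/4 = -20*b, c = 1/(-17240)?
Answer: -355380013309/2123619062400 ≈ -0.16735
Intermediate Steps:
c = -1/17240 ≈ -5.8005e-5
x(b) = -80*b (x(b) = 4*(-20*b) = -80*b)
(-21541 + c)/x(-103) - 36578/(-14949) = (-21541 - 1/17240)/((-80*(-103))) - 36578/(-14949) = -371366841/17240/8240 - 36578*(-1/14949) = -371366841/17240*1/8240 + 36578/14949 = -371366841/142057600 + 36578/14949 = -355380013309/2123619062400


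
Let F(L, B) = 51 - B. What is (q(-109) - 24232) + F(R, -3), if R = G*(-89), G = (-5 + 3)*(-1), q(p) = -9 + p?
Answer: -24296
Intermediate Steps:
G = 2 (G = -2*(-1) = 2)
R = -178 (R = 2*(-89) = -178)
(q(-109) - 24232) + F(R, -3) = ((-9 - 109) - 24232) + (51 - 1*(-3)) = (-118 - 24232) + (51 + 3) = -24350 + 54 = -24296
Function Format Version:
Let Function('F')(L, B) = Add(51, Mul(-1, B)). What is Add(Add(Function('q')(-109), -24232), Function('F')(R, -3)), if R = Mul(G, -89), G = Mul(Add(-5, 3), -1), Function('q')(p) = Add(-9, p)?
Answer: -24296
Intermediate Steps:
G = 2 (G = Mul(-2, -1) = 2)
R = -178 (R = Mul(2, -89) = -178)
Add(Add(Function('q')(-109), -24232), Function('F')(R, -3)) = Add(Add(Add(-9, -109), -24232), Add(51, Mul(-1, -3))) = Add(Add(-118, -24232), Add(51, 3)) = Add(-24350, 54) = -24296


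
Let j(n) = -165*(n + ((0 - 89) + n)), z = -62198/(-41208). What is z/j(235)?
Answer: -31099/1295270460 ≈ -2.4010e-5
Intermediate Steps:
z = 31099/20604 (z = -62198*(-1/41208) = 31099/20604 ≈ 1.5094)
j(n) = 14685 - 330*n (j(n) = -165*(n + (-89 + n)) = -165*(-89 + 2*n) = 14685 - 330*n)
z/j(235) = 31099/(20604*(14685 - 330*235)) = 31099/(20604*(14685 - 77550)) = (31099/20604)/(-62865) = (31099/20604)*(-1/62865) = -31099/1295270460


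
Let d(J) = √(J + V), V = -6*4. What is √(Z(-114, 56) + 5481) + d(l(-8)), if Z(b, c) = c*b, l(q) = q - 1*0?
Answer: I*(√903 + 4*√2) ≈ 35.707*I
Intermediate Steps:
l(q) = q (l(q) = q + 0 = q)
V = -24
d(J) = √(-24 + J) (d(J) = √(J - 24) = √(-24 + J))
Z(b, c) = b*c
√(Z(-114, 56) + 5481) + d(l(-8)) = √(-114*56 + 5481) + √(-24 - 8) = √(-6384 + 5481) + √(-32) = √(-903) + 4*I*√2 = I*√903 + 4*I*√2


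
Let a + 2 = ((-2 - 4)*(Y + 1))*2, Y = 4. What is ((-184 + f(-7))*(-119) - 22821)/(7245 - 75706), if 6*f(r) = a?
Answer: -914/205383 ≈ -0.0044502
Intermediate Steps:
a = -62 (a = -2 + ((-2 - 4)*(4 + 1))*2 = -2 - 6*5*2 = -2 - 30*2 = -2 - 60 = -62)
f(r) = -31/3 (f(r) = (1/6)*(-62) = -31/3)
((-184 + f(-7))*(-119) - 22821)/(7245 - 75706) = ((-184 - 31/3)*(-119) - 22821)/(7245 - 75706) = (-583/3*(-119) - 22821)/(-68461) = (69377/3 - 22821)*(-1/68461) = (914/3)*(-1/68461) = -914/205383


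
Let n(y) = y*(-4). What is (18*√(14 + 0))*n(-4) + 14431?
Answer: 14431 + 288*√14 ≈ 15509.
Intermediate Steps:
n(y) = -4*y
(18*√(14 + 0))*n(-4) + 14431 = (18*√(14 + 0))*(-4*(-4)) + 14431 = (18*√14)*16 + 14431 = 288*√14 + 14431 = 14431 + 288*√14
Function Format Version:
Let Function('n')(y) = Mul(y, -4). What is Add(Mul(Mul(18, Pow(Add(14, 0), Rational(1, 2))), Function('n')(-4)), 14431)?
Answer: Add(14431, Mul(288, Pow(14, Rational(1, 2)))) ≈ 15509.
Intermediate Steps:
Function('n')(y) = Mul(-4, y)
Add(Mul(Mul(18, Pow(Add(14, 0), Rational(1, 2))), Function('n')(-4)), 14431) = Add(Mul(Mul(18, Pow(Add(14, 0), Rational(1, 2))), Mul(-4, -4)), 14431) = Add(Mul(Mul(18, Pow(14, Rational(1, 2))), 16), 14431) = Add(Mul(288, Pow(14, Rational(1, 2))), 14431) = Add(14431, Mul(288, Pow(14, Rational(1, 2))))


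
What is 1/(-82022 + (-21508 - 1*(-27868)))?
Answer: -1/75662 ≈ -1.3217e-5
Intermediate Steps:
1/(-82022 + (-21508 - 1*(-27868))) = 1/(-82022 + (-21508 + 27868)) = 1/(-82022 + 6360) = 1/(-75662) = -1/75662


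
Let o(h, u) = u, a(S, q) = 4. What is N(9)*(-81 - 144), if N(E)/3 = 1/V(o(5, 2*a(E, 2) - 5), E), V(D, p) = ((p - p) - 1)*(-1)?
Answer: -675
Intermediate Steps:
V(D, p) = 1 (V(D, p) = (0 - 1)*(-1) = -1*(-1) = 1)
N(E) = 3 (N(E) = 3/1 = 3*1 = 3)
N(9)*(-81 - 144) = 3*(-81 - 144) = 3*(-225) = -675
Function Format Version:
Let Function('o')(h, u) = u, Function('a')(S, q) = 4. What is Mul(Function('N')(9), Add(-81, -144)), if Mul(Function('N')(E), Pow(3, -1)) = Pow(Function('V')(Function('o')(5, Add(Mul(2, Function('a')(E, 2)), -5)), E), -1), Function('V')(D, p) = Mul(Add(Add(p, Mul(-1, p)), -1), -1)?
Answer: -675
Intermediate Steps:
Function('V')(D, p) = 1 (Function('V')(D, p) = Mul(Add(0, -1), -1) = Mul(-1, -1) = 1)
Function('N')(E) = 3 (Function('N')(E) = Mul(3, Pow(1, -1)) = Mul(3, 1) = 3)
Mul(Function('N')(9), Add(-81, -144)) = Mul(3, Add(-81, -144)) = Mul(3, -225) = -675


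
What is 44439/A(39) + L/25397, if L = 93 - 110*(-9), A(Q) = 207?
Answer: 376280488/1752393 ≈ 214.72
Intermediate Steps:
L = 1083 (L = 93 + 990 = 1083)
44439/A(39) + L/25397 = 44439/207 + 1083/25397 = 44439*(1/207) + 1083*(1/25397) = 14813/69 + 1083/25397 = 376280488/1752393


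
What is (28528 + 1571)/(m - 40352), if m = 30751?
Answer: -30099/9601 ≈ -3.1350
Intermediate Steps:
(28528 + 1571)/(m - 40352) = (28528 + 1571)/(30751 - 40352) = 30099/(-9601) = 30099*(-1/9601) = -30099/9601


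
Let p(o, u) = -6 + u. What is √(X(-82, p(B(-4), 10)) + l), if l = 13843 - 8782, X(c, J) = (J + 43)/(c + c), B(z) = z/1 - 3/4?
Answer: √34028237/82 ≈ 71.139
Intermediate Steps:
B(z) = -¾ + z (B(z) = z*1 - 3*¼ = z - ¾ = -¾ + z)
X(c, J) = (43 + J)/(2*c) (X(c, J) = (43 + J)/((2*c)) = (43 + J)*(1/(2*c)) = (43 + J)/(2*c))
l = 5061
√(X(-82, p(B(-4), 10)) + l) = √((½)*(43 + (-6 + 10))/(-82) + 5061) = √((½)*(-1/82)*(43 + 4) + 5061) = √((½)*(-1/82)*47 + 5061) = √(-47/164 + 5061) = √(829957/164) = √34028237/82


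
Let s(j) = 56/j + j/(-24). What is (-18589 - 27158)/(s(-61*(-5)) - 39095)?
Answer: 334868040/286267081 ≈ 1.1698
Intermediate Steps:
s(j) = 56/j - j/24 (s(j) = 56/j + j*(-1/24) = 56/j - j/24)
(-18589 - 27158)/(s(-61*(-5)) - 39095) = (-18589 - 27158)/((56/((-61*(-5))) - (-61)*(-5)/24) - 39095) = -45747/((56/305 - 1/24*305) - 39095) = -45747/((56*(1/305) - 305/24) - 39095) = -45747/((56/305 - 305/24) - 39095) = -45747/(-91681/7320 - 39095) = -45747/(-286267081/7320) = -45747*(-7320/286267081) = 334868040/286267081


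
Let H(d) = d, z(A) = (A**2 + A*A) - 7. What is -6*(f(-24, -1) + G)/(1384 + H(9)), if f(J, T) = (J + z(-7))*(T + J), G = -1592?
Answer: 19602/1393 ≈ 14.072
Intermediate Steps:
z(A) = -7 + 2*A**2 (z(A) = (A**2 + A**2) - 7 = 2*A**2 - 7 = -7 + 2*A**2)
f(J, T) = (91 + J)*(J + T) (f(J, T) = (J + (-7 + 2*(-7)**2))*(T + J) = (J + (-7 + 2*49))*(J + T) = (J + (-7 + 98))*(J + T) = (J + 91)*(J + T) = (91 + J)*(J + T))
-6*(f(-24, -1) + G)/(1384 + H(9)) = -6*(((-24)**2 + 91*(-24) + 91*(-1) - 24*(-1)) - 1592)/(1384 + 9) = -6*((576 - 2184 - 91 + 24) - 1592)/1393 = -6*(-1675 - 1592)/1393 = -(-19602)/1393 = -6*(-3267/1393) = 19602/1393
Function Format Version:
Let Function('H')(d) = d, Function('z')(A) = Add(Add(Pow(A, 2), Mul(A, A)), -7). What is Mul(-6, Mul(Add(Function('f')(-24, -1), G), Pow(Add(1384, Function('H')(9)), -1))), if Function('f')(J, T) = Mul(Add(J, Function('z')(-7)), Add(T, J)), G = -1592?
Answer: Rational(19602, 1393) ≈ 14.072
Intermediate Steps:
Function('z')(A) = Add(-7, Mul(2, Pow(A, 2))) (Function('z')(A) = Add(Add(Pow(A, 2), Pow(A, 2)), -7) = Add(Mul(2, Pow(A, 2)), -7) = Add(-7, Mul(2, Pow(A, 2))))
Function('f')(J, T) = Mul(Add(91, J), Add(J, T)) (Function('f')(J, T) = Mul(Add(J, Add(-7, Mul(2, Pow(-7, 2)))), Add(T, J)) = Mul(Add(J, Add(-7, Mul(2, 49))), Add(J, T)) = Mul(Add(J, Add(-7, 98)), Add(J, T)) = Mul(Add(J, 91), Add(J, T)) = Mul(Add(91, J), Add(J, T)))
Mul(-6, Mul(Add(Function('f')(-24, -1), G), Pow(Add(1384, Function('H')(9)), -1))) = Mul(-6, Mul(Add(Add(Pow(-24, 2), Mul(91, -24), Mul(91, -1), Mul(-24, -1)), -1592), Pow(Add(1384, 9), -1))) = Mul(-6, Mul(Add(Add(576, -2184, -91, 24), -1592), Pow(1393, -1))) = Mul(-6, Mul(Add(-1675, -1592), Rational(1, 1393))) = Mul(-6, Mul(-3267, Rational(1, 1393))) = Mul(-6, Rational(-3267, 1393)) = Rational(19602, 1393)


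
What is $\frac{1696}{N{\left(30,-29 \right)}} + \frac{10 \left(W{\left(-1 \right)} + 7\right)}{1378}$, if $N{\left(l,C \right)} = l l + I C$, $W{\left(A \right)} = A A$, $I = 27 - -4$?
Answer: $\frac{1168584}{689} \approx 1696.1$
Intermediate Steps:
$I = 31$ ($I = 27 + 4 = 31$)
$W{\left(A \right)} = A^{2}$
$N{\left(l,C \right)} = l^{2} + 31 C$ ($N{\left(l,C \right)} = l l + 31 C = l^{2} + 31 C$)
$\frac{1696}{N{\left(30,-29 \right)}} + \frac{10 \left(W{\left(-1 \right)} + 7\right)}{1378} = \frac{1696}{30^{2} + 31 \left(-29\right)} + \frac{10 \left(\left(-1\right)^{2} + 7\right)}{1378} = \frac{1696}{900 - 899} + 10 \left(1 + 7\right) \frac{1}{1378} = \frac{1696}{1} + 10 \cdot 8 \cdot \frac{1}{1378} = 1696 \cdot 1 + 80 \cdot \frac{1}{1378} = 1696 + \frac{40}{689} = \frac{1168584}{689}$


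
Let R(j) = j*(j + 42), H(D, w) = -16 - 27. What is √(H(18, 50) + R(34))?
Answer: 11*√21 ≈ 50.408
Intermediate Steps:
H(D, w) = -43
R(j) = j*(42 + j)
√(H(18, 50) + R(34)) = √(-43 + 34*(42 + 34)) = √(-43 + 34*76) = √(-43 + 2584) = √2541 = 11*√21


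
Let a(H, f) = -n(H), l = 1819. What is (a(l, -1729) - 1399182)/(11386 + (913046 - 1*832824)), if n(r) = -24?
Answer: -233193/15268 ≈ -15.273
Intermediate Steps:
a(H, f) = 24 (a(H, f) = -1*(-24) = 24)
(a(l, -1729) - 1399182)/(11386 + (913046 - 1*832824)) = (24 - 1399182)/(11386 + (913046 - 1*832824)) = -1399158/(11386 + (913046 - 832824)) = -1399158/(11386 + 80222) = -1399158/91608 = -1399158*1/91608 = -233193/15268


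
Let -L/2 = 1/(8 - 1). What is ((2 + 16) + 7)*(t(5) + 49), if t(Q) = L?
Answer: 8525/7 ≈ 1217.9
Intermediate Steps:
L = -2/7 (L = -2/(8 - 1) = -2/7 ≈ -0.28571)
t(Q) = -2/7
((2 + 16) + 7)*(t(5) + 49) = ((2 + 16) + 7)*(-2/7 + 49) = (18 + 7)*(341/7) = 25*(341/7) = 8525/7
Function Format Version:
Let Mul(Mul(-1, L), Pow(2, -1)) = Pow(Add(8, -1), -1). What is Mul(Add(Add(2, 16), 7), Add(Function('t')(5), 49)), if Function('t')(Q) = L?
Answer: Rational(8525, 7) ≈ 1217.9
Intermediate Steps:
L = Rational(-2, 7) (L = Mul(-2, Pow(Add(8, -1), -1)) = Mul(-2, Pow(7, -1)) = Mul(-2, Rational(1, 7)) = Rational(-2, 7) ≈ -0.28571)
Function('t')(Q) = Rational(-2, 7)
Mul(Add(Add(2, 16), 7), Add(Function('t')(5), 49)) = Mul(Add(Add(2, 16), 7), Add(Rational(-2, 7), 49)) = Mul(Add(18, 7), Rational(341, 7)) = Mul(25, Rational(341, 7)) = Rational(8525, 7)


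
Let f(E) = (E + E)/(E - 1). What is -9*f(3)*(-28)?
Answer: 756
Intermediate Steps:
f(E) = 2*E/(-1 + E) (f(E) = (2*E)/(-1 + E) = 2*E/(-1 + E))
-9*f(3)*(-28) = -18*3/(-1 + 3)*(-28) = -18*3/2*(-28) = -9*3*(-28) = -27*(-28) = 756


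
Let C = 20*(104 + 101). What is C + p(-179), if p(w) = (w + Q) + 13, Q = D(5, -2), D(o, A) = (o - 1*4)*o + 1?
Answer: 3940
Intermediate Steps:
D(o, A) = 1 + o*(-4 + o) (D(o, A) = (o - 4)*o + 1 = (-4 + o)*o + 1 = o*(-4 + o) + 1 = 1 + o*(-4 + o))
Q = 6 (Q = 1 + 5² - 4*5 = 1 + 25 - 20 = 6)
p(w) = 19 + w (p(w) = (w + 6) + 13 = (6 + w) + 13 = 19 + w)
C = 4100 (C = 20*205 = 4100)
C + p(-179) = 4100 + (19 - 179) = 4100 - 160 = 3940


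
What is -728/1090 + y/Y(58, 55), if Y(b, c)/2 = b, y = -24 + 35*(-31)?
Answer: -646629/63220 ≈ -10.228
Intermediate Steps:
y = -1109 (y = -24 - 1085 = -1109)
Y(b, c) = 2*b
-728/1090 + y/Y(58, 55) = -728/1090 - 1109/(2*58) = -728*1/1090 - 1109/116 = -364/545 - 1109*1/116 = -364/545 - 1109/116 = -646629/63220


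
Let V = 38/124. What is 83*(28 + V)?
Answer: 145665/62 ≈ 2349.4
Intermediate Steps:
V = 19/62 (V = 38*(1/124) = 19/62 ≈ 0.30645)
83*(28 + V) = 83*(28 + 19/62) = 83*(1755/62) = 145665/62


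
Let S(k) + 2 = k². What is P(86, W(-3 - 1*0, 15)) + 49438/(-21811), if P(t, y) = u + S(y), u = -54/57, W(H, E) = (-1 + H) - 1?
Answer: 8199487/414409 ≈ 19.786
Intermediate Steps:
S(k) = -2 + k²
W(H, E) = -2 + H
u = -18/19 (u = -54*1/57 = -18/19 ≈ -0.94737)
P(t, y) = -56/19 + y² (P(t, y) = -18/19 + (-2 + y²) = -56/19 + y²)
P(86, W(-3 - 1*0, 15)) + 49438/(-21811) = (-56/19 + (-2 + (-3 - 1*0))²) + 49438/(-21811) = (-56/19 + (-2 + (-3 + 0))²) + 49438*(-1/21811) = (-56/19 + (-2 - 3)²) - 49438/21811 = (-56/19 + (-5)²) - 49438/21811 = (-56/19 + 25) - 49438/21811 = 419/19 - 49438/21811 = 8199487/414409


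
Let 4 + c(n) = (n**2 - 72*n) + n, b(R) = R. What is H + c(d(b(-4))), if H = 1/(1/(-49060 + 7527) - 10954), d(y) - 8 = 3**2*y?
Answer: 1259308431411/454952483 ≈ 2768.0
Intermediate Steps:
d(y) = 8 + 9*y (d(y) = 8 + 3**2*y = 8 + 9*y)
c(n) = -4 + n**2 - 71*n (c(n) = -4 + ((n**2 - 72*n) + n) = -4 + (n**2 - 71*n) = -4 + n**2 - 71*n)
H = -41533/454952483 (H = 1/(1/(-41533) - 10954) = 1/(-1/41533 - 10954) = 1/(-454952483/41533) = -41533/454952483 ≈ -9.1291e-5)
H + c(d(b(-4))) = -41533/454952483 + (-4 + (8 + 9*(-4))**2 - 71*(8 + 9*(-4))) = -41533/454952483 + (-4 + (8 - 36)**2 - 71*(8 - 36)) = -41533/454952483 + (-4 + (-28)**2 - 71*(-28)) = -41533/454952483 + (-4 + 784 + 1988) = -41533/454952483 + 2768 = 1259308431411/454952483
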